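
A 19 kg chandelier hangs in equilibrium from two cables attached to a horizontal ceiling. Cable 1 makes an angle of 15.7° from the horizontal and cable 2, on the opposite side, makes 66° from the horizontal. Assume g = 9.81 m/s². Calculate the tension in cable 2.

Weight W = 19 × 9.81 = 186.4 N acts straight down.
Horizontal: T_1 cos 15.7° = T_2 cos 66°  →  T_1 = 0.4225 T_2.
Vertical: T_1 sin 15.7° + T_2 sin 66° = 186.4.
Substituting the horizontal relation into the vertical equation gives 1.028 T_2 = 186.4, so T_2 = 181.3 N.

T_2 ≈ 181 N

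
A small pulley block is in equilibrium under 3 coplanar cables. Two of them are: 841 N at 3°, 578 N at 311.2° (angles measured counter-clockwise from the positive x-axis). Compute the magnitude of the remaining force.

Sum the known components: ΣF_x = 1221 N, ΣF_y = -390.9 N.
For equilibrium the remaining force must supply (−ΣF_x, −ΣF_y) = (-1221, 390.9) N.
Magnitude = √((-1221)² + (390.9)²) = 1282 N; direction = atan2(390.9, -1221) = 162.2°.

F ≈ 1280 N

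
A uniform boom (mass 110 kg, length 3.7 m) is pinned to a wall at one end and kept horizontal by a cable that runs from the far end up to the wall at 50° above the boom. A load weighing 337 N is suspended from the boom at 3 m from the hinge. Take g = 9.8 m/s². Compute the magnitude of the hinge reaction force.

Take torques about the hinge: T sin 50° · 3.7 = 110×9.8×1.85 + 337×3 = 3005.3 N·m.
So T = 3005.3 / (0.7660 × 3.7) = 1060.3 N.
ΣF_x = 0: H_x = T cos 50° = 681.55 N.
ΣF_y = 0: H_y = (110×9.8 + 337) − T sin 50° = 1415 − 812.24 = 602.76 N.
|H| = √(H_x² + H_y²) = √((681.55)² + (602.76)²) = 909.85 N.

|H| ≈ 910 N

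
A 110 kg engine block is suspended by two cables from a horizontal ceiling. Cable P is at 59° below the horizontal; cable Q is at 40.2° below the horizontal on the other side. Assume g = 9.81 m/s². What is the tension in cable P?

T_P ≈ 835 N

Weight W = 110 × 9.81 = 1079 N acts straight down.
Horizontal: T_P cos 59° = T_Q cos 40.2°  →  T_Q = 0.6743 T_P.
Vertical: T_P sin 59° + T_Q sin 40.2° = 1079.
Substituting the horizontal relation into the vertical equation gives 1.292 T_P = 1079, so T_P = 835 N.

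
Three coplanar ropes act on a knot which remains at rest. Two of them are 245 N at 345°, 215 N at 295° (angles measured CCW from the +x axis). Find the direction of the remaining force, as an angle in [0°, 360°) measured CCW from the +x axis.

θ ≈ 142°

Sum the known components: ΣF_x = 327.5 N, ΣF_y = -258.3 N.
For equilibrium the remaining force must supply (−ΣF_x, −ΣF_y) = (-327.5, 258.3) N.
Magnitude = √((-327.5)² + (258.3)²) = 417.1 N; direction = atan2(258.3, -327.5) = 141.7°.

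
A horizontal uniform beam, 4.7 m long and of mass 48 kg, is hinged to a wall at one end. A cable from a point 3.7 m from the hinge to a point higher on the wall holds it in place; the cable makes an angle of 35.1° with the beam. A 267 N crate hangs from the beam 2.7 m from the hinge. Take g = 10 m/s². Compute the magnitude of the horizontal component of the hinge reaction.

H_x ≈ 711 N

Take torques about the hinge: T sin 35.1° · 3.7 = 48×10×2.35 + 267×2.7 = 1848.9 N·m.
So T = 1848.9 / (0.5750 × 3.7) = 869.04 N.
ΣF_x = 0: H_x = T cos 35.1° = 711.01 N.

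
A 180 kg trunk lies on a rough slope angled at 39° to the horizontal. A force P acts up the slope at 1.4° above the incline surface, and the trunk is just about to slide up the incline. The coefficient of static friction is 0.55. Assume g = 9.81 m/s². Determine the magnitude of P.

P ≈ 1840 N

On the verge of sliding up the incline, friction equals μN and acts down the slope.
Perpendicular: N + P sin 1.4° = W cos 39° = 1372 N.
Along incline: P cos 1.4° = W sin 39° + μN  with W sin 39° = 1111 N.
Solving the pair for P and N: P = 1842 N, N = 1327 N (and f = μN = 730 N).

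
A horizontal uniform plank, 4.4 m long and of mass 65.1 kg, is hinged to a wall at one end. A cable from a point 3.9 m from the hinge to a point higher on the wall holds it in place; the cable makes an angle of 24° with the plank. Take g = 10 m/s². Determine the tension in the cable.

Take torques about the hinge: T sin 24° · 3.9 = 65.1×10×2.2 = 1432.2 N·m.
So T = 1432.2 / (0.4067 × 3.9) = 902.87 N.

T ≈ 903 N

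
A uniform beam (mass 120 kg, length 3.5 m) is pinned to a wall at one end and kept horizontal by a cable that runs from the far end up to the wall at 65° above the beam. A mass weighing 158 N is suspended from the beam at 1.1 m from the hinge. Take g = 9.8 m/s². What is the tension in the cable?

T ≈ 704 N

Take torques about the hinge: T sin 65° · 3.5 = 120×9.8×1.75 + 158×1.1 = 2231.8 N·m.
So T = 2231.8 / (0.9063 × 3.5) = 703.58 N.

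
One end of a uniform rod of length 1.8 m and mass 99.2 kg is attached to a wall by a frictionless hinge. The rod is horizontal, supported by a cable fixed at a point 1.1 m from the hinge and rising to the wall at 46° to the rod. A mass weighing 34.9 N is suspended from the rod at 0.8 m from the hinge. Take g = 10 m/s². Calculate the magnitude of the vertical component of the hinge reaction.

|H_y| ≈ 190 N

Take torques about the hinge: T sin 46° · 1.1 = 99.2×10×0.9 + 34.9×0.8 = 920.72 N·m.
So T = 920.72 / (0.7193 × 1.1) = 1163.6 N.
ΣF_y = 0: H_y = (99.2×10 + 34.9) − T sin 46° = 1026.9 − 837.02 = 189.88 N.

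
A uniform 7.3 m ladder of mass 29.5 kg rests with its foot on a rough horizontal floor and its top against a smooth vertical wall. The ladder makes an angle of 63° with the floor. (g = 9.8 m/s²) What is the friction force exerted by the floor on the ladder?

f ≈ 73.7 N

Torques about the foot: N_wall · 7.3 sin 63° = 29.5×9.8×3.65 cos 63° → N_wall = 73.652 N.
ΣF_x = 0: f_floor = N_wall = 73.652 N.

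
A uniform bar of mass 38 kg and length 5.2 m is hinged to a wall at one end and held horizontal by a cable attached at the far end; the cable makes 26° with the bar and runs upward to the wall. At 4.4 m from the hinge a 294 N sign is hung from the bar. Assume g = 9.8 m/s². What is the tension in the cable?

Take torques about the hinge: T sin 26° · 5.2 = 38×9.8×2.6 + 294×4.4 = 2261.8 N·m.
So T = 2261.8 / (0.4384 × 5.2) = 992.24 N.

T ≈ 992 N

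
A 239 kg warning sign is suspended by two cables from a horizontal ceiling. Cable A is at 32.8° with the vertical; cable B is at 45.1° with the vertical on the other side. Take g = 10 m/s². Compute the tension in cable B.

T_B ≈ 1320 N

Angles from the horizontal: cable A is 90° − 32.8° = 57.2°, cable B is 90° − 45.1° = 44.9°.
Weight W = 239 × 10 = 2390 N acts straight down.
Horizontal: T_A cos 57.2° = T_B cos 44.9°  →  T_A = 1.308 T_B.
Vertical: T_A sin 57.2° + T_B sin 44.9° = 2390.
Substituting the horizontal relation into the vertical equation gives 1.805 T_B = 2390, so T_B = 1324 N.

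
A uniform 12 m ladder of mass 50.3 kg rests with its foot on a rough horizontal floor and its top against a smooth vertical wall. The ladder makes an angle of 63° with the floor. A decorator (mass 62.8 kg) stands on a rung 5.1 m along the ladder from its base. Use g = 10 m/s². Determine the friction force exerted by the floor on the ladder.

Torques about the foot: N_wall · 12 sin 63° = 50.3×10×6 cos 63° + 62.8×10×5.1 cos 63° → N_wall = 264.14 N.
ΣF_x = 0: f_floor = N_wall = 264.14 N.

f ≈ 264 N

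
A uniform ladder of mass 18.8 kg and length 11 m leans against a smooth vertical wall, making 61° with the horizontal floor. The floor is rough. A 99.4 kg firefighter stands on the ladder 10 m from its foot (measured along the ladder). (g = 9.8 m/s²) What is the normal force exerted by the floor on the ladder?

ΣF_y = 0: N_floor = 18.8×9.8 + 99.4×9.8 = 1158.4 N.

N_floor ≈ 1160 N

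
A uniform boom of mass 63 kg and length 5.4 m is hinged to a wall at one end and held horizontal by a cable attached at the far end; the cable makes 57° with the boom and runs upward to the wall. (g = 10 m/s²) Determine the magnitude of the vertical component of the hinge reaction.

Take torques about the hinge: T sin 57° · 5.4 = 63×10×2.7 = 1701 N·m.
So T = 1701 / (0.8387 × 5.4) = 375.59 N.
ΣF_y = 0: H_y = (63×10) − T sin 57° = 630 − 315 = 315 N.

|H_y| ≈ 315 N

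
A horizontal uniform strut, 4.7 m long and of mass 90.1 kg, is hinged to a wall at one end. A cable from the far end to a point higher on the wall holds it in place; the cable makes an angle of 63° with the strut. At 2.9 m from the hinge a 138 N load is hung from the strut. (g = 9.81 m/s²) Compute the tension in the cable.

T ≈ 592 N

Take torques about the hinge: T sin 63° · 4.7 = 90.1×9.81×2.35 + 138×2.9 = 2477.3 N·m.
So T = 2477.3 / (0.8910 × 4.7) = 591.57 N.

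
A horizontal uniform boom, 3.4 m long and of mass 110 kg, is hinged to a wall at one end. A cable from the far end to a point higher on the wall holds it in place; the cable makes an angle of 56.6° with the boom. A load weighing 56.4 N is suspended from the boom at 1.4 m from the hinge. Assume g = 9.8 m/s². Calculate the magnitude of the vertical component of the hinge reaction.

Take torques about the hinge: T sin 56.6° · 3.4 = 110×9.8×1.7 + 56.4×1.4 = 1911.6 N·m.
So T = 1911.6 / (0.8348 × 3.4) = 673.44 N.
ΣF_y = 0: H_y = (110×9.8 + 56.4) − T sin 56.6° = 1134.4 − 562.22 = 572.18 N.

|H_y| ≈ 572 N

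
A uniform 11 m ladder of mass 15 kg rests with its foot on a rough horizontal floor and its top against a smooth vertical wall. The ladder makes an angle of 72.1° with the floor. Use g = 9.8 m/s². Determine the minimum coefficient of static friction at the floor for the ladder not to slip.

ΣF_y = 0: N_floor = 15×9.8 = 147 N.
Torques about the foot: N_wall · 11 sin 72.1° = 15×9.8×5.5 cos 72.1° → N_wall = 23.74 N.
ΣF_x = 0: f_floor = N_wall = 23.74 N.
μ_min = f_floor / N_floor = 23.74 / 147 = 0.1615.

μ_min ≈ 0.161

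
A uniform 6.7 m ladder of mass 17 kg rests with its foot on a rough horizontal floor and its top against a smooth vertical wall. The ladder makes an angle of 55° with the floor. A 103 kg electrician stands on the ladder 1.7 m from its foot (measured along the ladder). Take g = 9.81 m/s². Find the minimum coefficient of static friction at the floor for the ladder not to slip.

ΣF_y = 0: N_floor = 17×9.81 + 103×9.81 = 1177.2 N.
Torques about the foot: N_wall · 6.7 sin 55° = 17×9.81×3.35 cos 55° + 103×9.81×1.7 cos 55° → N_wall = 237.9 N.
ΣF_x = 0: f_floor = N_wall = 237.9 N.
μ_min = f_floor / N_floor = 237.9 / 1177.2 = 0.2021.

μ_min ≈ 0.202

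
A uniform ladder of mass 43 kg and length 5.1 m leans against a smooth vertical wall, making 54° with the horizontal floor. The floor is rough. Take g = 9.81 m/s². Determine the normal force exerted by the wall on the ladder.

N_wall ≈ 153 N

Torques about the foot: N_wall · 5.1 sin 54° = 43×9.81×2.55 cos 54° → N_wall = 153.24 N.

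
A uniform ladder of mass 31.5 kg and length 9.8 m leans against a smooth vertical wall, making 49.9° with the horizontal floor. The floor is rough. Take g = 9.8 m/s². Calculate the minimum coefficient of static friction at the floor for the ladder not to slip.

ΣF_y = 0: N_floor = 31.5×9.8 = 308.7 N.
Torques about the foot: N_wall · 9.8 sin 49.9° = 31.5×9.8×4.9 cos 49.9° → N_wall = 129.97 N.
ΣF_x = 0: f_floor = N_wall = 129.97 N.
μ_min = f_floor / N_floor = 129.97 / 308.7 = 0.421.

μ_min ≈ 0.421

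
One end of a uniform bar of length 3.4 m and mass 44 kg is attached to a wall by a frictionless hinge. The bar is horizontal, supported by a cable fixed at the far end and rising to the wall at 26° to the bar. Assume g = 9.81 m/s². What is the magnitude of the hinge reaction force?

Take torques about the hinge: T sin 26° · 3.4 = 44×9.81×1.7 = 733.79 N·m.
So T = 733.79 / (0.4384 × 3.4) = 492.32 N.
ΣF_x = 0: H_x = T cos 26° = 442.5 N.
ΣF_y = 0: H_y = (44×9.81) − T sin 26° = 431.64 − 215.82 = 215.82 N.
|H| = √(H_x² + H_y²) = √((442.5)² + (215.82)²) = 492.32 N.

|H| ≈ 492 N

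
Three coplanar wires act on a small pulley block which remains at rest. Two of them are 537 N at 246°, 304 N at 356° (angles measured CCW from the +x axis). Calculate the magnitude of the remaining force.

Sum the known components: ΣF_x = 84.84 N, ΣF_y = -511.8 N.
For equilibrium the remaining force must supply (−ΣF_x, −ΣF_y) = (-84.84, 511.8) N.
Magnitude = √((-84.84)² + (511.8)²) = 518.8 N; direction = atan2(511.8, -84.84) = 99.4°.

F ≈ 519 N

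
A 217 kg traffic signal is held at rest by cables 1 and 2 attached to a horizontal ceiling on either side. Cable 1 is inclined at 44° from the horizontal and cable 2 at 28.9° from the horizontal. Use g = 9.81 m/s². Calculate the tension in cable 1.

Weight W = 217 × 9.81 = 2129 N acts straight down.
Horizontal: T_1 cos 44° = T_2 cos 28.9°  →  T_2 = 0.8217 T_1.
Vertical: T_1 sin 44° + T_2 sin 28.9° = 2129.
Substituting the horizontal relation into the vertical equation gives 1.092 T_1 = 2129, so T_1 = 1950 N.

T_1 ≈ 1950 N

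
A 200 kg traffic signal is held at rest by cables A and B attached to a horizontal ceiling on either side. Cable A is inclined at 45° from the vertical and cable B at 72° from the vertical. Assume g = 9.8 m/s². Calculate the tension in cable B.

Angles from the horizontal: cable A is 90° − 45° = 45°, cable B is 90° − 72° = 18°.
Weight W = 200 × 9.8 = 1960 N acts straight down.
Horizontal: T_A cos 45° = T_B cos 18°  →  T_A = 1.345 T_B.
Vertical: T_A sin 45° + T_B sin 18° = 1960.
Substituting the horizontal relation into the vertical equation gives 1.26 T_B = 1960, so T_B = 1555 N.

T_B ≈ 1560 N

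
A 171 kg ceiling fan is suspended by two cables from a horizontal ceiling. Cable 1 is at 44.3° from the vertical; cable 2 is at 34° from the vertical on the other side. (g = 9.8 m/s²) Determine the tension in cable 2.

T_2 ≈ 1200 N

Angles from the horizontal: cable 1 is 90° − 44.3° = 45.7°, cable 2 is 90° − 34° = 56°.
Weight W = 171 × 9.8 = 1676 N acts straight down.
Horizontal: T_1 cos 45.7° = T_2 cos 56°  →  T_1 = 0.8007 T_2.
Vertical: T_1 sin 45.7° + T_2 sin 56° = 1676.
Substituting the horizontal relation into the vertical equation gives 1.402 T_2 = 1676, so T_2 = 1195 N.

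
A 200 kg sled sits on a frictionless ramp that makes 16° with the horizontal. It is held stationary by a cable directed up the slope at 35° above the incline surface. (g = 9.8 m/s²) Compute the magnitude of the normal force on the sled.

Take axes along and perpendicular to the incline. Weight components: W sin 16° = 540.2 N down-slope, W cos 16° = 1884 N into the surface.
Along incline: T cos 35° = W sin 16° → T = 659.5 N.
Perpendicular: N = W cos 16° − T sin 35° = 1506 N.

N ≈ 1510 N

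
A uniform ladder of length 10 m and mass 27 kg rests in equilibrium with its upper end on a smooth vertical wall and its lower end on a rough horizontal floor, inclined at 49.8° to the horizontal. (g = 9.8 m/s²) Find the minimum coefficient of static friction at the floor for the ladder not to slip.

ΣF_y = 0: N_floor = 27×9.8 = 264.6 N.
Torques about the foot: N_wall · 10 sin 49.8° = 27×9.8×5 cos 49.8° → N_wall = 111.8 N.
ΣF_x = 0: f_floor = N_wall = 111.8 N.
μ_min = f_floor / N_floor = 111.8 / 264.6 = 0.4225.

μ_min ≈ 0.423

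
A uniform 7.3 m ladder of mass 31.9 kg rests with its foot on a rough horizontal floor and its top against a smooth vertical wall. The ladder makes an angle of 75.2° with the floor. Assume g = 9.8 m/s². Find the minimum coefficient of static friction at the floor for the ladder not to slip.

μ_min ≈ 0.132

ΣF_y = 0: N_floor = 31.9×9.8 = 312.62 N.
Torques about the foot: N_wall · 7.3 sin 75.2° = 31.9×9.8×3.65 cos 75.2° → N_wall = 41.299 N.
ΣF_x = 0: f_floor = N_wall = 41.299 N.
μ_min = f_floor / N_floor = 41.299 / 312.62 = 0.1321.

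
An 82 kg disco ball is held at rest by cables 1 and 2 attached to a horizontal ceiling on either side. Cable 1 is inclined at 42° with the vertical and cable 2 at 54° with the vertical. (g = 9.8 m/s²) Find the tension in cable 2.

Angles from the horizontal: cable 1 is 90° − 42° = 48°, cable 2 is 90° − 54° = 36°.
Weight W = 82 × 9.8 = 803.6 N acts straight down.
Horizontal: T_1 cos 48° = T_2 cos 36°  →  T_1 = 1.209 T_2.
Vertical: T_1 sin 48° + T_2 sin 36° = 803.6.
Substituting the horizontal relation into the vertical equation gives 1.486 T_2 = 803.6, so T_2 = 540.7 N.

T_2 ≈ 541 N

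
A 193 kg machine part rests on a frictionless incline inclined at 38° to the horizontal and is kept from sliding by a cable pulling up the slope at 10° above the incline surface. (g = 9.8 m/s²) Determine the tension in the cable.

T ≈ 1180 N

Take axes along and perpendicular to the incline. Weight components: W sin 38° = 1164 N down-slope, W cos 38° = 1490 N into the surface.
Along incline: T cos 10° = W sin 38° → T = 1182 N.
Perpendicular: N = W cos 38° − T sin 10° = 1285 N.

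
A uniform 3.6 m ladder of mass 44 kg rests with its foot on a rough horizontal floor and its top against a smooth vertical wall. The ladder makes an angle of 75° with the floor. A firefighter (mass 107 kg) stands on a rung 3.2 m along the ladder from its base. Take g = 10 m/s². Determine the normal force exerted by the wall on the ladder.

N_wall ≈ 314 N

Torques about the foot: N_wall · 3.6 sin 75° = 44×10×1.8 cos 75° + 107×10×3.2 cos 75° → N_wall = 313.8 N.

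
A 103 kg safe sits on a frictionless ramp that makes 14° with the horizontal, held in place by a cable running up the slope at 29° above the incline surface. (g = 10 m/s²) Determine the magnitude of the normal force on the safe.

Take axes along and perpendicular to the incline. Weight components: W sin 14° = 249.2 N down-slope, W cos 14° = 999.4 N into the surface.
Along incline: T cos 29° = W sin 14° → T = 284.9 N.
Perpendicular: N = W cos 14° − T sin 29° = 861.3 N.

N ≈ 861 N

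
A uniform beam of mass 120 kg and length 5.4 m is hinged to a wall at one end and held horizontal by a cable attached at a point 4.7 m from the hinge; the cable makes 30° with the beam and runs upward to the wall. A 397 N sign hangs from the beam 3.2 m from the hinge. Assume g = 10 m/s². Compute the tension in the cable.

T ≈ 1920 N

Take torques about the hinge: T sin 30° · 4.7 = 120×10×2.7 + 397×3.2 = 4510.4 N·m.
So T = 4510.4 / (0.5000 × 4.7) = 1919.3 N.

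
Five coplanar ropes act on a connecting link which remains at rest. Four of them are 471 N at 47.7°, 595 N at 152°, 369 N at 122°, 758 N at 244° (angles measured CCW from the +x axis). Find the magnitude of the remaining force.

F ≈ 781 N

Sum the known components: ΣF_x = -736.2 N, ΣF_y = 259.3 N.
For equilibrium the remaining force must supply (−ΣF_x, −ΣF_y) = (736.2, -259.3) N.
Magnitude = √((736.2)² + (-259.3)²) = 780.5 N; direction = atan2(-259.3, 736.2) = 340.6°.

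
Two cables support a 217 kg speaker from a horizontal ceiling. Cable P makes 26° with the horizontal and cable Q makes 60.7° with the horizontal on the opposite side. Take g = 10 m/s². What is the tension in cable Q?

T_Q ≈ 1950 N

Weight W = 217 × 10 = 2170 N acts straight down.
Horizontal: T_P cos 26° = T_Q cos 60.7°  →  T_P = 0.5445 T_Q.
Vertical: T_P sin 26° + T_Q sin 60.7° = 2170.
Substituting the horizontal relation into the vertical equation gives 1.111 T_Q = 2170, so T_Q = 1954 N.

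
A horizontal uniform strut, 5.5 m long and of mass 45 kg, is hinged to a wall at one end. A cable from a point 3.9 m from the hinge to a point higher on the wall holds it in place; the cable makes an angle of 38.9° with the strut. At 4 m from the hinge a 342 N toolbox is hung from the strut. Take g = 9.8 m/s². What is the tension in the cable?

Take torques about the hinge: T sin 38.9° · 3.9 = 45×9.8×2.75 + 342×4 = 2580.8 N·m.
So T = 2580.8 / (0.6280 × 3.9) = 1053.8 N.

T ≈ 1050 N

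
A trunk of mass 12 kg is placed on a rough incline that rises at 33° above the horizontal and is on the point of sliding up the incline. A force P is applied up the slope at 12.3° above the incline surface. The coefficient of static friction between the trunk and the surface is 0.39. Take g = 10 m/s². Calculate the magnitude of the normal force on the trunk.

N ≈ 79.6 N

On the verge of sliding up the incline, friction equals μN and acts down the slope.
Perpendicular: N + P sin 12.3° = W cos 33° = 100.6 N.
Along incline: P cos 12.3° = W sin 33° + μN  with W sin 33° = 65.36 N.
Solving the pair for P and N: P = 98.67 N, N = 79.62 N (and f = μN = 31.05 N).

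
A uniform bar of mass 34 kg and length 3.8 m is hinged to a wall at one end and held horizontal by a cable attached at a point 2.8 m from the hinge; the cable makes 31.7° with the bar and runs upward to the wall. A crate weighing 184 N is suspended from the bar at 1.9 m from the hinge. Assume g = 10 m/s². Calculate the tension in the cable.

T ≈ 677 N

Take torques about the hinge: T sin 31.7° · 2.8 = 34×10×1.9 + 184×1.9 = 995.6 N·m.
So T = 995.6 / (0.5255 × 2.8) = 676.67 N.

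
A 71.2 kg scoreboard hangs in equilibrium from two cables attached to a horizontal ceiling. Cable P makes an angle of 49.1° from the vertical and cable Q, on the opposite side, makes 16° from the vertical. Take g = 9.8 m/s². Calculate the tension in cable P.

Angles from the horizontal: cable P is 90° − 49.1° = 40.9°, cable Q is 90° − 16° = 74°.
Weight W = 71.2 × 9.8 = 697.8 N acts straight down.
Horizontal: T_P cos 40.9° = T_Q cos 74°  →  T_Q = 2.742 T_P.
Vertical: T_P sin 40.9° + T_Q sin 74° = 697.8.
Substituting the horizontal relation into the vertical equation gives 3.291 T_P = 697.8, so T_P = 212 N.

T_P ≈ 212 N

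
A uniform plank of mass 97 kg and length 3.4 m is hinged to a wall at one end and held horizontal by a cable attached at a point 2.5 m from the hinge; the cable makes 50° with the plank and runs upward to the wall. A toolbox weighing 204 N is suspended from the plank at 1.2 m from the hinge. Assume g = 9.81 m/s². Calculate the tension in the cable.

T ≈ 973 N

Take torques about the hinge: T sin 50° · 2.5 = 97×9.81×1.7 + 204×1.2 = 1862.5 N·m.
So T = 1862.5 / (0.7660 × 2.5) = 972.51 N.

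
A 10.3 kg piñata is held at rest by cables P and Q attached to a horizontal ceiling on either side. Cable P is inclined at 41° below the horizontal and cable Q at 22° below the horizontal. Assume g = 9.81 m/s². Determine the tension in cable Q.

T_Q ≈ 85.6 N

Weight W = 10.3 × 9.81 = 101 N acts straight down.
Horizontal: T_P cos 41° = T_Q cos 22°  →  T_P = 1.229 T_Q.
Vertical: T_P sin 41° + T_Q sin 22° = 101.
Substituting the horizontal relation into the vertical equation gives 1.181 T_Q = 101, so T_Q = 85.59 N.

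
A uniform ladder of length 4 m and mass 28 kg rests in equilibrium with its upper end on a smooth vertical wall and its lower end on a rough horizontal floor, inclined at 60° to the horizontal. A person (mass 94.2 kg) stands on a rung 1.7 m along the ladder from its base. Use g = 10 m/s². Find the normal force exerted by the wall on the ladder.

N_wall ≈ 312 N

Torques about the foot: N_wall · 4 sin 60° = 28×10×2 cos 60° + 94.2×10×1.7 cos 60° → N_wall = 311.97 N.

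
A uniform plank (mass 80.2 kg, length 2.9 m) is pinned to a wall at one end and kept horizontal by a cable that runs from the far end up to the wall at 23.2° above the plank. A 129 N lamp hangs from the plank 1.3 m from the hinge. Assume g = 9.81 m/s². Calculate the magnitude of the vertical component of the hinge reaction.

|H_y| ≈ 465 N

Take torques about the hinge: T sin 23.2° · 2.9 = 80.2×9.81×1.45 + 129×1.3 = 1308.5 N·m.
So T = 1308.5 / (0.3939 × 2.9) = 1145.4 N.
ΣF_y = 0: H_y = (80.2×9.81 + 129) − T sin 23.2° = 915.76 − 451.21 = 464.55 N.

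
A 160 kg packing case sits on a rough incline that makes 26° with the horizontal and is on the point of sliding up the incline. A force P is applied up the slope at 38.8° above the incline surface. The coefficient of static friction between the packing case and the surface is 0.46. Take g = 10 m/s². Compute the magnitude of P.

P ≈ 1280 N

On the verge of sliding up the incline, friction equals μN and acts down the slope.
Perpendicular: N + P sin 38.8° = W cos 26° = 1438 N.
Along incline: P cos 38.8° = W sin 26° + μN  with W sin 26° = 701.4 N.
Solving the pair for P and N: P = 1277 N, N = 638.1 N (and f = μN = 293.5 N).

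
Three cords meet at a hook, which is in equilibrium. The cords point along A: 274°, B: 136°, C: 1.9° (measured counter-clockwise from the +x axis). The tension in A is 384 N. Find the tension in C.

Resolve: ΣF_x = 384 cos 274° + T_B cos 136° + T_C cos 1.9° = 0.
        ΣF_y = 384 sin 274° + T_B sin 136° + T_C sin 1.9° = 0.
The known terms sum to (26.79, -383.1) N, so -0.7193 T_B + 0.9995 T_C = -26.79 and 0.6947 T_B + 0.0332 T_C = 383.1.
Solving simultaneously: T_B = 534.4 N, T_C = 357.8 N.

T_C ≈ 358 N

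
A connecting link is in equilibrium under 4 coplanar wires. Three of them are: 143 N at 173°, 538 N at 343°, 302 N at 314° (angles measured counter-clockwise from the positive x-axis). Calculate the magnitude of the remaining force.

F ≈ 683 N

Sum the known components: ΣF_x = 582.3 N, ΣF_y = -357.1 N.
For equilibrium the remaining force must supply (−ΣF_x, −ΣF_y) = (-582.3, 357.1) N.
Magnitude = √((-582.3)² + (357.1)²) = 683.1 N; direction = atan2(357.1, -582.3) = 148.5°.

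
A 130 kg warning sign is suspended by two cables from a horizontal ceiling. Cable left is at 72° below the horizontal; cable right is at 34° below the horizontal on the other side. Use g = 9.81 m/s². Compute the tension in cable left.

T_left ≈ 1100 N

Weight W = 130 × 9.81 = 1275 N acts straight down.
Horizontal: T_left cos 72° = T_right cos 34°  →  T_right = 0.3727 T_left.
Vertical: T_left sin 72° + T_right sin 34° = 1275.
Substituting the horizontal relation into the vertical equation gives 1.159 T_left = 1275, so T_left = 1100 N.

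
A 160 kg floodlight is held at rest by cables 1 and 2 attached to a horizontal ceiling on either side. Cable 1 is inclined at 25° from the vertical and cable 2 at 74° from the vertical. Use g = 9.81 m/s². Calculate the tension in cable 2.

Angles from the horizontal: cable 1 is 90° − 25° = 65°, cable 2 is 90° − 74° = 16°.
Weight W = 160 × 9.81 = 1570 N acts straight down.
Horizontal: T_1 cos 65° = T_2 cos 16°  →  T_1 = 2.275 T_2.
Vertical: T_1 sin 65° + T_2 sin 16° = 1570.
Substituting the horizontal relation into the vertical equation gives 2.337 T_2 = 1570, so T_2 = 671.6 N.

T_2 ≈ 672 N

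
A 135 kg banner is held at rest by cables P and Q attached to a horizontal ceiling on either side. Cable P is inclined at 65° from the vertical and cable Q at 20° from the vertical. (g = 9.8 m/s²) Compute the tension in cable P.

Angles from the horizontal: cable P is 90° − 65° = 25°, cable Q is 90° − 20° = 70°.
Weight W = 135 × 9.8 = 1323 N acts straight down.
Horizontal: T_P cos 25° = T_Q cos 70°  →  T_Q = 2.65 T_P.
Vertical: T_P sin 25° + T_Q sin 70° = 1323.
Substituting the horizontal relation into the vertical equation gives 2.913 T_P = 1323, so T_P = 454.2 N.

T_P ≈ 454 N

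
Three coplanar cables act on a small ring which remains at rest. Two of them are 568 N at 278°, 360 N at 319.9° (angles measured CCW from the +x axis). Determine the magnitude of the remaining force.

Sum the known components: ΣF_x = 354.4 N, ΣF_y = -794.4 N.
For equilibrium the remaining force must supply (−ΣF_x, −ΣF_y) = (-354.4, 794.4) N.
Magnitude = √((-354.4)² + (794.4)²) = 869.8 N; direction = atan2(794.4, -354.4) = 114.0°.

F ≈ 870 N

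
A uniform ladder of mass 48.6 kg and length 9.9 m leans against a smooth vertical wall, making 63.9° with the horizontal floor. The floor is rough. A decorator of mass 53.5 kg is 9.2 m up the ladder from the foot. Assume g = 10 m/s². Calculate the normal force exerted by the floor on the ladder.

N_floor ≈ 1020 N

ΣF_y = 0: N_floor = 48.6×10 + 53.5×10 = 1021 N.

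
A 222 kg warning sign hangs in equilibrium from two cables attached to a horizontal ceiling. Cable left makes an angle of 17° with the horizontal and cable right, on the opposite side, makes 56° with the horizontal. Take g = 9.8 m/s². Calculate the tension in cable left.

Weight W = 222 × 9.8 = 2176 N acts straight down.
Horizontal: T_left cos 17° = T_right cos 56°  →  T_right = 1.71 T_left.
Vertical: T_left sin 17° + T_right sin 56° = 2176.
Substituting the horizontal relation into the vertical equation gives 1.71 T_left = 2176, so T_left = 1272 N.

T_left ≈ 1270 N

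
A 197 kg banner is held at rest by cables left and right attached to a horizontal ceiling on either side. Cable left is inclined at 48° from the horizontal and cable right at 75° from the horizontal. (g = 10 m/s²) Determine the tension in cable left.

T_left ≈ 608 N

Weight W = 197 × 10 = 1970 N acts straight down.
Horizontal: T_left cos 48° = T_right cos 75°  →  T_right = 2.585 T_left.
Vertical: T_left sin 48° + T_right sin 75° = 1970.
Substituting the horizontal relation into the vertical equation gives 3.24 T_left = 1970, so T_left = 608 N.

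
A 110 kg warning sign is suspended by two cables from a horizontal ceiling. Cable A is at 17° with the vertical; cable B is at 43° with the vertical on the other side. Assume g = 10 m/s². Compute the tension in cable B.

Angles from the horizontal: cable A is 90° − 17° = 73°, cable B is 90° − 43° = 47°.
Weight W = 110 × 10 = 1100 N acts straight down.
Horizontal: T_A cos 73° = T_B cos 47°  →  T_A = 2.333 T_B.
Vertical: T_A sin 73° + T_B sin 47° = 1100.
Substituting the horizontal relation into the vertical equation gives 2.962 T_B = 1100, so T_B = 371.4 N.

T_B ≈ 371 N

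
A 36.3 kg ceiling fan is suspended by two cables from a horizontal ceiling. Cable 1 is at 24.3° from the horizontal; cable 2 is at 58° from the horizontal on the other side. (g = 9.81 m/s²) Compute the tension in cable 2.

Weight W = 36.3 × 9.81 = 356.1 N acts straight down.
Horizontal: T_1 cos 24.3° = T_2 cos 58°  →  T_1 = 0.5814 T_2.
Vertical: T_1 sin 24.3° + T_2 sin 58° = 356.1.
Substituting the horizontal relation into the vertical equation gives 1.087 T_2 = 356.1, so T_2 = 327.5 N.

T_2 ≈ 328 N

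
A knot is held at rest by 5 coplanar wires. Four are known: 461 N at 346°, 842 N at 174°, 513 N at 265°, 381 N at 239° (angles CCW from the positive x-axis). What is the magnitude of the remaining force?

F ≈ 1070 N

Sum the known components: ΣF_x = -631 N, ΣF_y = -861.1 N.
For equilibrium the remaining force must supply (−ΣF_x, −ΣF_y) = (631, 861.1) N.
Magnitude = √((631)² + (861.1)²) = 1068 N; direction = atan2(861.1, 631) = 53.8°.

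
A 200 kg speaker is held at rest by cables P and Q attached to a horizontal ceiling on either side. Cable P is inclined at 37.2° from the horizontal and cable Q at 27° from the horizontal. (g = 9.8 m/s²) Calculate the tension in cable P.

T_P ≈ 1940 N

Weight W = 200 × 9.8 = 1960 N acts straight down.
Horizontal: T_P cos 37.2° = T_Q cos 27°  →  T_Q = 0.894 T_P.
Vertical: T_P sin 37.2° + T_Q sin 27° = 1960.
Substituting the horizontal relation into the vertical equation gives 1.01 T_P = 1960, so T_P = 1940 N.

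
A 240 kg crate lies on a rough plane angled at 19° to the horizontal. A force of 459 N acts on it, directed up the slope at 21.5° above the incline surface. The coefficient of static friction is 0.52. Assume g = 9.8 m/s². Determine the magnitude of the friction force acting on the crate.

f ≈ 339 N

Axes along / perpendicular to the incline. W sin 19° = 765.7 N down-slope; W cos 19° = 2224 N into the surface.
Perpendicular: N = W cos 19° − P sin 21.5° = 2224 − 168.2 = 2056 N.
Along incline: P cos 21.5° + f = W sin 19° (friction acts up-slope) → f = 765.7 − 427.1 = 338.7 N.
|f| = 338.7 N ≤ μN = 1069 N, so the crate is indeed static.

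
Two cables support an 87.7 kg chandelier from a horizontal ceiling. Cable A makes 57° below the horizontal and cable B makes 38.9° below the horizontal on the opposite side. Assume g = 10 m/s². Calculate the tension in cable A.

T_A ≈ 686 N

Weight W = 87.7 × 10 = 877 N acts straight down.
Horizontal: T_A cos 57° = T_B cos 38.9°  →  T_B = 0.6998 T_A.
Vertical: T_A sin 57° + T_B sin 38.9° = 877.
Substituting the horizontal relation into the vertical equation gives 1.278 T_A = 877, so T_A = 686.2 N.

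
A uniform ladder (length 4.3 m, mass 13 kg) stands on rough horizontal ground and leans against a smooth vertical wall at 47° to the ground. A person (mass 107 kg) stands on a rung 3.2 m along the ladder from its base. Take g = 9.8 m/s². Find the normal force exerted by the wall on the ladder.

Torques about the foot: N_wall · 4.3 sin 47° = 13×9.8×2.15 cos 47° + 107×9.8×3.2 cos 47° → N_wall = 787.09 N.

N_wall ≈ 787 N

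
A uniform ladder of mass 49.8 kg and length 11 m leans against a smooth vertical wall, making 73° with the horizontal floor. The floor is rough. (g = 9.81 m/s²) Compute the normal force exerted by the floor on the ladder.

ΣF_y = 0: N_floor = 49.8×9.81 = 488.54 N.

N_floor ≈ 489 N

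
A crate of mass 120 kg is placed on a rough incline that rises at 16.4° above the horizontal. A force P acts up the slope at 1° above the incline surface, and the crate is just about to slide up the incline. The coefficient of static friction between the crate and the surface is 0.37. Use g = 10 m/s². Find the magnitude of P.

On the verge of sliding up the incline, friction equals μN and acts down the slope.
Perpendicular: N + P sin 1° = W cos 16.4° = 1151 N.
Along incline: P cos 1° = W sin 16.4° + μN  with W sin 16.4° = 338.8 N.
Solving the pair for P and N: P = 760 N, N = 1138 N (and f = μN = 421 N).

P ≈ 760 N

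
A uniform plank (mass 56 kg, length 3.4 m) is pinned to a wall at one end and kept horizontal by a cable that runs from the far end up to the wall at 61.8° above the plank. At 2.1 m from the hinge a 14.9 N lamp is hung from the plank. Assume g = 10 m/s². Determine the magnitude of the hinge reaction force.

|H| ≈ 325 N

Take torques about the hinge: T sin 61.8° · 3.4 = 56×10×1.7 + 14.9×2.1 = 983.29 N·m.
So T = 983.29 / (0.8813 × 3.4) = 328.15 N.
ΣF_x = 0: H_x = T cos 61.8° = 155.07 N.
ΣF_y = 0: H_y = (56×10 + 14.9) − T sin 61.8° = 574.9 − 289.2 = 285.7 N.
|H| = √(H_x² + H_y²) = √((155.07)² + (285.7)²) = 325.07 N.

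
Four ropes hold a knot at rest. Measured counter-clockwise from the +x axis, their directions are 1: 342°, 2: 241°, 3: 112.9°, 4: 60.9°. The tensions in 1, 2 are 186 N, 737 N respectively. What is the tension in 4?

T_4 ≈ 558 N

Resolve: ΣF_x = 186 cos 342° + 737 cos 241° + T_3 cos 112.9° + T_4 cos 60.9° = 0.
        ΣF_y = 186 sin 342° + 737 sin 241° + T_3 sin 112.9° + T_4 sin 60.9° = 0.
The known terms sum to (-180.4, -702.1) N, so -0.3891 T_3 + 0.4863 T_4 = 180.4 and 0.9212 T_3 + 0.8738 T_4 = 702.1.
Solving simultaneously: T_3 = 233.3 N, T_4 = 557.6 N.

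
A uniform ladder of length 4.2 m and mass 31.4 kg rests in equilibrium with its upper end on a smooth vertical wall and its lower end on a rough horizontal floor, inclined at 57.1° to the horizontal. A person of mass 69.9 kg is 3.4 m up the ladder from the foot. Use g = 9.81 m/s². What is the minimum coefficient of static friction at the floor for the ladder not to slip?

ΣF_y = 0: N_floor = 31.4×9.81 + 69.9×9.81 = 993.75 N.
Torques about the foot: N_wall · 4.2 sin 57.1° = 31.4×9.81×2.1 cos 57.1° + 69.9×9.81×3.4 cos 57.1° → N_wall = 458.75 N.
ΣF_x = 0: f_floor = N_wall = 458.75 N.
μ_min = f_floor / N_floor = 458.75 / 993.75 = 0.4616.

μ_min ≈ 0.462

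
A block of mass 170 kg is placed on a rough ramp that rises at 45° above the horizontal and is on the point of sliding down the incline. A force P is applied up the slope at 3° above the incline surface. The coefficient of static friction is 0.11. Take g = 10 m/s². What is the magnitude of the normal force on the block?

On the verge of sliding down the incline, friction equals μN and acts up the slope.
Perpendicular: N + P sin 3° = W cos 45° = 1202 N.
Along incline: P cos 3° + μN = W sin 45° with W sin 45° = 1202 N.
Solving the pair for P and N: P = 1078 N, N = 1146 N (and f = μN = 126 N).

N ≈ 1150 N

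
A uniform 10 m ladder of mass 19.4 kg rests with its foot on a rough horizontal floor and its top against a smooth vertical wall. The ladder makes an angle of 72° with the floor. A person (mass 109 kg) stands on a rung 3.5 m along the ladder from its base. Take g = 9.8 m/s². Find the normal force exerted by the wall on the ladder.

N_wall ≈ 152 N

Torques about the foot: N_wall · 10 sin 72° = 19.4×9.8×5 cos 72° + 109×9.8×3.5 cos 72° → N_wall = 152.36 N.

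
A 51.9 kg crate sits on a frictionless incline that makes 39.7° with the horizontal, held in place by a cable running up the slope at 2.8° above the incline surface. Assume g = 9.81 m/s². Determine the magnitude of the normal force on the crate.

N ≈ 376 N

Take axes along and perpendicular to the incline. Weight components: W sin 39.7° = 325.2 N down-slope, W cos 39.7° = 391.7 N into the surface.
Along incline: T cos 2.8° = W sin 39.7° → T = 325.6 N.
Perpendicular: N = W cos 39.7° − T sin 2.8° = 375.8 N.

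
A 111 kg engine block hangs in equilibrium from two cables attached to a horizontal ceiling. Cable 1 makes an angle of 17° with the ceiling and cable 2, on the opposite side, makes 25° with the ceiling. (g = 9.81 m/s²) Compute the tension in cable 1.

T_1 ≈ 1470 N

Weight W = 111 × 9.81 = 1089 N acts straight down.
Horizontal: T_1 cos 17° = T_2 cos 25°  →  T_2 = 1.055 T_1.
Vertical: T_1 sin 17° + T_2 sin 25° = 1089.
Substituting the horizontal relation into the vertical equation gives 0.7383 T_1 = 1089, so T_1 = 1475 N.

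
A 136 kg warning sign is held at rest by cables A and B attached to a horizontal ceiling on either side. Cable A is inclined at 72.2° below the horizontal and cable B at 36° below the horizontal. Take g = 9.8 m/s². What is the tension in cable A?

T_A ≈ 1140 N

Weight W = 136 × 9.8 = 1333 N acts straight down.
Horizontal: T_A cos 72.2° = T_B cos 36°  →  T_B = 0.3779 T_A.
Vertical: T_A sin 72.2° + T_B sin 36° = 1333.
Substituting the horizontal relation into the vertical equation gives 1.174 T_A = 1333, so T_A = 1135 N.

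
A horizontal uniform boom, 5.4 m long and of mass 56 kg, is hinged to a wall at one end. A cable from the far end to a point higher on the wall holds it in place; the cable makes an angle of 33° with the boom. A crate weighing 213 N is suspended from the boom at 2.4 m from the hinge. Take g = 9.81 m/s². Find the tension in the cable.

T ≈ 678 N

Take torques about the hinge: T sin 33° · 5.4 = 56×9.81×2.7 + 213×2.4 = 1994.5 N·m.
So T = 1994.5 / (0.5446 × 5.4) = 678.15 N.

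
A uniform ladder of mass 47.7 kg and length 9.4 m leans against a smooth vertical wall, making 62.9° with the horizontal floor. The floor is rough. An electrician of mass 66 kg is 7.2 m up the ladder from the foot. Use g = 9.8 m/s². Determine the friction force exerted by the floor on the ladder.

Torques about the foot: N_wall · 9.4 sin 62.9° = 47.7×9.8×4.7 cos 62.9° + 66×9.8×7.2 cos 62.9° → N_wall = 373.13 N.
ΣF_x = 0: f_floor = N_wall = 373.13 N.

f ≈ 373 N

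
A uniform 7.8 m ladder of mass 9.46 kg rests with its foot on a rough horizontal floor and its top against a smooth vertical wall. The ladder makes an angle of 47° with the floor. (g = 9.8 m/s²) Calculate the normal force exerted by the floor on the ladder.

N_floor ≈ 92.7 N

ΣF_y = 0: N_floor = 9.46×9.8 = 92.708 N.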